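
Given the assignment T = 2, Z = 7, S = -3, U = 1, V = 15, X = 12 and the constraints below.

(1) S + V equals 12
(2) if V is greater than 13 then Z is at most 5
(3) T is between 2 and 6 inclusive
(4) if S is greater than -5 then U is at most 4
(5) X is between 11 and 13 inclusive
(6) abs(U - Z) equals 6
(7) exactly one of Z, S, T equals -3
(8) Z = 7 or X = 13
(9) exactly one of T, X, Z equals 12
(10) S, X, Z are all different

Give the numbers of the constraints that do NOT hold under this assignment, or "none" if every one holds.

Constraint 2 does not hold.

(1) S + V = -3 + 15 = 12 — OK.
(2) V = 15 > 13, so we need Z ≤ 5; but Z = 7 > 5 — violated.
(3) T = 2 lies in [2, 6] — OK.
(4) S = -3 > -5, so we need U ≤ 4; U = 1 ≤ 4 — OK.
(5) X = 12 lies in [11, 13] — OK.
(6) abs(1 - 7) = 6 — OK.
(7) Z=7, S=-3, T=2; 1 of them equals -3 — OK.
(8) Z = 7 = 7 (first disjunct) — OK.
(9) T=2, X=12, Z=7; 1 of them equals 12 — OK.
(10) values -3, 12, 7 are pairwise distinct — OK.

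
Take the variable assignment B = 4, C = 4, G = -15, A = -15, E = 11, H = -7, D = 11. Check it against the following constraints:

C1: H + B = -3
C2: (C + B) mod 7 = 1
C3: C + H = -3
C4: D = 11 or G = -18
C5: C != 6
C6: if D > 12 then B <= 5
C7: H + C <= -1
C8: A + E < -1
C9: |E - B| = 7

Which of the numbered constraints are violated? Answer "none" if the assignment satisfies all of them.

None — every constraint holds.

C1: H + B = -7 + 4 = -3 — holds.
C2: C + B = 8; 8 mod 7 = 1 — holds.
C3: C + H = 4 + (-7) = -3 — holds.
C4: D = 11 = 11 (first disjunct) — holds.
C5: C = 4, and 4 ≠ 6 — holds.
C6: D = 11, not > 12; antecedent false, conditional vacuously true — holds.
C7: H + C = -7 + 4 = -3; -3 ≤ -1 — holds.
C8: A + E = -15 + 11 = -4; -4 < -1 — holds.
C9: |11 - 4| = 7 — holds.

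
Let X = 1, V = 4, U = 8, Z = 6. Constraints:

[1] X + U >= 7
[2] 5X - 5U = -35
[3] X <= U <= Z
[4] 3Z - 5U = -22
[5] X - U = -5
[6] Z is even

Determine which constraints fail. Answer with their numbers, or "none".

The assignment fails constraints 3, 5.

[1] X + U = 1 + 8 = 9; 9 ≥ 7 — satisfied.
[2] 5X - 5U = 5(1) - 5(8) = -35 — satisfied.
[3] values 1, 8, 6; U = 8 is not <= Z = 6 — violated.
[4] 3Z - 5U = 3(6) - 5(8) = -22 — satisfied.
[5] X - U = 1 - 8 = -7, not -5 — violated.
[6] Z = 6 is even — satisfied.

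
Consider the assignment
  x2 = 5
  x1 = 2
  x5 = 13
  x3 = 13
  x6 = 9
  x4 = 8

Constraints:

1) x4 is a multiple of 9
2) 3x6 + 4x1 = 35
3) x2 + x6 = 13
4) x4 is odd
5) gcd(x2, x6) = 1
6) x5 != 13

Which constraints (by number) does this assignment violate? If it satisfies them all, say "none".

No — constraints 1, 3, 4, 6 are not satisfied.

1) 8 = 9*0 + 8, so 9 does not divide 8 — violated.
2) 3x6 + 4x1 = 3(9) + 4(2) = 35 — satisfied.
3) x2 + x6 = 5 + 9 = 14, not 13 — violated.
4) x4 = 8 is even — violated.
5) gcd(5, 9) = 1 — satisfied.
6) x5 = 13, but 13 is required to differ — violated.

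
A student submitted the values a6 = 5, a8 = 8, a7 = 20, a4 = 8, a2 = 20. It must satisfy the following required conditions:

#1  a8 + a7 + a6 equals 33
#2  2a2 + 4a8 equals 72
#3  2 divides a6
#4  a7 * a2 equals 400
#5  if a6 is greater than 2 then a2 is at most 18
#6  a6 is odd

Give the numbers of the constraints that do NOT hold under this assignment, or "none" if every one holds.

Constraints 3 and 5 are violated.

#1 a8 + a7 + a6 = 8 + 20 + 5 = 33 — satisfied.
#2 2a2 + 4a8 = 2(20) + 4(8) = 72 — satisfied.
#3 5 = 2*2 + 1, so 2 does not divide 5 — violated.
#4 a7 * a2 = 20 * 20 = 400 — satisfied.
#5 a6 = 5 > 2, so we need a2 ≤ 18; but a2 = 20 > 18 — violated.
#6 a6 = 5 is odd — satisfied.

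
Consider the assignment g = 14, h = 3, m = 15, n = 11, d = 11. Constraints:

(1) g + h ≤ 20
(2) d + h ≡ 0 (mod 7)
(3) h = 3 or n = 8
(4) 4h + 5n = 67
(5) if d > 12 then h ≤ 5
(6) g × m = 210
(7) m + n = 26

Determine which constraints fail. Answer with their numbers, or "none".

None — every constraint holds.

(1) g + h = 14 + 3 = 17; 17 ≤ 20 — holds.
(2) d + h = 14; 14 mod 7 = 0 — holds.
(3) h = 3 = 3 (first disjunct) — holds.
(4) 4h + 5n = 4(3) + 5(11) = 67 — holds.
(5) d = 11, not > 12; antecedent false, conditional vacuously true — holds.
(6) g × m = 14 × 15 = 210 — holds.
(7) m + n = 15 + 11 = 26 — holds.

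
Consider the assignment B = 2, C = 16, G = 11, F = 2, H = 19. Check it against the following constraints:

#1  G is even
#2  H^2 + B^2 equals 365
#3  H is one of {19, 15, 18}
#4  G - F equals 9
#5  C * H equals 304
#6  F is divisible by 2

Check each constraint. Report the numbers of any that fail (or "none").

Constraint 1 is violated.

#1 G = 11 is odd  ✗
#2 H^2 + B^2 = 19^2 + 2^2 = 361 + 4 = 365  ✓
#3 H = 19 is in {19, 15, 18}  ✓
#4 G - F = 11 - 2 = 9  ✓
#5 C * H = 16 * 19 = 304  ✓
#6 2 / 2 = 1, so 2 divides 2  ✓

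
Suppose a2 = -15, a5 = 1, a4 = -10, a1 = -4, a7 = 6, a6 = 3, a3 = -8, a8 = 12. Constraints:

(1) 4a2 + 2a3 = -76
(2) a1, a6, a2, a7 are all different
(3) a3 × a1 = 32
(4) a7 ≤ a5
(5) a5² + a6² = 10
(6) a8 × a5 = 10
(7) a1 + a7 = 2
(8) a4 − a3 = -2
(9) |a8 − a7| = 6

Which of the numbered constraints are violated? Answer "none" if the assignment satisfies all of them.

The assignment fails constraints 4, 6.

(1) 4a2 + 2a3 = 4(-15) + 2(-8) = -76  true
(2) values -4, 3, -15, 6 are pairwise distinct  true
(3) a3 × a1 = -8 × (-4) = 32  true
(4) a7 = 6, a5 = 1; 6 > 1 (want ≤)  false
(5) a5² + a6² = 1² + 3² = 1 + 9 = 10  true
(6) a8 × a5 = 12 × 1 = 12, not 10  false
(7) a1 + a7 = -4 + 6 = 2  true
(8) a4 − a3 = -10 − (-8) = -2  true
(9) |12 − 6| = 6  true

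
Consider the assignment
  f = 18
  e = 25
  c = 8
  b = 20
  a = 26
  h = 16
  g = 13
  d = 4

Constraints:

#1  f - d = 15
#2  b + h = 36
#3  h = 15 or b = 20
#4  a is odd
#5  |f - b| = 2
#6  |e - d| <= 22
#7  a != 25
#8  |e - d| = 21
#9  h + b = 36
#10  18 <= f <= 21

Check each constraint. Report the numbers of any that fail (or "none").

#1 f - d = 18 - 4 = 14, not 15  false
#2 b + h = 20 + 16 = 36  true
#3 h = 16 ≠ 15, but b = 20 = 20 (second disjunct)  true
#4 a = 26 is even  false
#5 |18 - 20| = 2  true
#6 |25 - 4| = 21; 21 ≤ 22  true
#7 a = 26, and 26 ≠ 25  true
#8 |25 - 4| = 21  true
#9 h + b = 16 + 20 = 36  true
#10 f = 18 lies in [18, 21]  true

The assignment fails constraints 1 and 4.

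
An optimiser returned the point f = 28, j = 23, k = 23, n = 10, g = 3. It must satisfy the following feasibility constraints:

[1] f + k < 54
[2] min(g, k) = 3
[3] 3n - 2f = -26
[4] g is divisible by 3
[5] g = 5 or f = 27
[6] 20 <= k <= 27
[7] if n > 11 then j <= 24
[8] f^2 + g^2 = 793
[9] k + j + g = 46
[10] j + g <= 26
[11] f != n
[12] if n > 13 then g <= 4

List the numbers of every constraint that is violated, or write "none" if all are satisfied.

[1] f + k = 28 + 23 = 51; 51 < 54  ✓
[2] min(3, 23) = 3  ✓
[3] 3n - 2f = 3(10) - 2(28) = -26  ✓
[4] 3 / 3 = 1, so 3 divides 3  ✓
[5] g = 3 ≠ 5 and f = 28 ≠ 27; both disjuncts false  ✗
[6] k = 23 lies in [20, 27]  ✓
[7] n = 10, not > 11; antecedent false, conditional vacuously true  ✓
[8] f^2 + g^2 = 28^2 + 3^2 = 784 + 9 = 793  ✓
[9] k + j + g = 23 + 23 + 3 = 49, not 46  ✗
[10] j + g = 23 + 3 = 26; 26 ≤ 26  ✓
[11] f = 28, n = 10; distinct  ✓
[12] n = 10, not > 13; antecedent false, conditional vacuously true  ✓

Constraints 5 and 9 do not hold.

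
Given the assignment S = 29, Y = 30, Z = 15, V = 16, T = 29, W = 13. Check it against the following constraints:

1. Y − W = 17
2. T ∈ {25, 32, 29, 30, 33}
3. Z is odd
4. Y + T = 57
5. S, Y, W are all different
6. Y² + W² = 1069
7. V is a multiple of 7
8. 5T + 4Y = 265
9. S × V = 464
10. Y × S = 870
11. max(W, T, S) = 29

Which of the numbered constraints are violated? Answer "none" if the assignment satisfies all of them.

1. Y − W = 30 − 13 = 17  holds
2. T = 29 is in {25, 32, 29, 30, 33}  holds
3. Z = 15 is odd  holds
4. Y + T = 30 + 29 = 59, not 57  fails
5. values 29, 30, 13 are pairwise distinct  holds
6. Y² + W² = 30² + 13² = 900 + 169 = 1069  holds
7. 16 = 7×2 + 2, so 7 does not divide 16  fails
8. 5T + 4Y = 5(29) + 4(30) = 265  holds
9. S × V = 29 × 16 = 464  holds
10. Y × S = 30 × 29 = 870  holds
11. max(13, 29, 29) = 29  holds

Constraints 4 and 7 do not hold.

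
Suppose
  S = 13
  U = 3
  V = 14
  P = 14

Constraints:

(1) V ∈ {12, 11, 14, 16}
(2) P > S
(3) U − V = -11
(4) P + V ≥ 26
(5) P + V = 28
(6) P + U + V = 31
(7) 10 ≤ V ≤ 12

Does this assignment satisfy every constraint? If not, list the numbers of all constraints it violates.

(1) V = 14 is in {12, 11, 14, 16} — OK.
(2) P = 14, S = 13; 14 > 13 — OK.
(3) U − V = 3 − 14 = -11 — OK.
(4) P + V = 14 + 14 = 28; 28 ≥ 26 — OK.
(5) P + V = 14 + 14 = 28 — OK.
(6) P + U + V = 14 + 3 + 14 = 31 — OK.
(7) V = 14 is outside [10, 12] — violated.

Violated: 7.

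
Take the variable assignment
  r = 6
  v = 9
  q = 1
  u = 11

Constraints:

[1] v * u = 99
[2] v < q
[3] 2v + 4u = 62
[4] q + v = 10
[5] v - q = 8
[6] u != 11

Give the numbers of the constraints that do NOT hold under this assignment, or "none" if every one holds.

[1] v * u = 9 * 11 = 99  ✔
[2] v = 9, q = 1; 9 ≥ 1 (want <)  ✘
[3] 2v + 4u = 2(9) + 4(11) = 62  ✔
[4] q + v = 1 + 9 = 10  ✔
[5] v - q = 9 - 1 = 8  ✔
[6] u = 11, but 11 is required to differ  ✘

The assignment fails constraints 2 and 6.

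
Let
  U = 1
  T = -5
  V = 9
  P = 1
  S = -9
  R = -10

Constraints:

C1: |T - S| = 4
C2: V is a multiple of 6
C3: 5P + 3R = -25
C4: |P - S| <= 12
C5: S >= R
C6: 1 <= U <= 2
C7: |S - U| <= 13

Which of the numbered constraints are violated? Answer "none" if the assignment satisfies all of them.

C1: |-5 - (-9)| = 4 — holds.
C2: 9 = 6*1 + 3, so 6 does not divide 9 — fails.
C3: 5P + 3R = 5(1) + 3(-10) = -25 — holds.
C4: |1 - (-9)| = 10; 10 ≤ 12 — holds.
C5: S = -9, R = -10; -9 ≥ -10 — holds.
C6: U = 1 lies in [1, 2] — holds.
C7: |-9 - 1| = 10; 10 ≤ 13 — holds.

Constraint 2 does not hold.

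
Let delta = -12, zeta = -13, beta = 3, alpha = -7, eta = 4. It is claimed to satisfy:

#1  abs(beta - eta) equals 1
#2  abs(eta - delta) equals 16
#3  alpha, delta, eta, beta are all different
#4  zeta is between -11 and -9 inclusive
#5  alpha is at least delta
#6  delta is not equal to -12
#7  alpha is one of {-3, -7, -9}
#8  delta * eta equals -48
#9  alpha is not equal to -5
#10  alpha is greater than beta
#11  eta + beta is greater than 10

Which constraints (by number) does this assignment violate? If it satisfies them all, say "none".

#1 abs(3 - 4) = 1 — holds.
#2 abs(4 - (-12)) = 16 — holds.
#3 values -7, -12, 4, 3 are pairwise distinct — holds.
#4 zeta = -13 is outside [-11, -9] — does not hold.
#5 alpha = -7, delta = -12; -7 ≥ -12 — holds.
#6 delta = -12, but -12 is required to differ — does not hold.
#7 alpha = -7 is in {-3, -7, -9} — holds.
#8 delta * eta = -12 * 4 = -48 — holds.
#9 alpha = -7, and -7 ≠ -5 — holds.
#10 alpha = -7, beta = 3; -7 ≤ 3 (want >) — does not hold.
#11 eta + beta = 4 + 3 = 7; 7 ≤ 10, bound 10 not met — does not hold.

Constraints 4, 6, 10, and 11 do not hold.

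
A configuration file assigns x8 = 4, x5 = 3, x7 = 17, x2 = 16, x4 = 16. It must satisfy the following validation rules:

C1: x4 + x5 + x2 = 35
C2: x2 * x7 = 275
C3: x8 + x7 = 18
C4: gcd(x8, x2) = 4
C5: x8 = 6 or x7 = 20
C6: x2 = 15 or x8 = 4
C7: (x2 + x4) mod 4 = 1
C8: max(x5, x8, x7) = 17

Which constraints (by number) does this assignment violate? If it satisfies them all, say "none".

C1: x4 + x5 + x2 = 16 + 3 + 16 = 35  ✓
C2: x2 * x7 = 16 * 17 = 272, not 275  ✗
C3: x8 + x7 = 4 + 17 = 21, not 18  ✗
C4: gcd(4, 16) = 4  ✓
C5: x8 = 4 ≠ 6 and x7 = 17 ≠ 20; both disjuncts false  ✗
C6: x2 = 16 ≠ 15, but x8 = 4 = 4 (second disjunct)  ✓
C7: x2 + x4 = 32; 32 mod 4 = 0, not 1  ✗
C8: max(3, 4, 17) = 17  ✓

Violated: 2, 3, 5, 7.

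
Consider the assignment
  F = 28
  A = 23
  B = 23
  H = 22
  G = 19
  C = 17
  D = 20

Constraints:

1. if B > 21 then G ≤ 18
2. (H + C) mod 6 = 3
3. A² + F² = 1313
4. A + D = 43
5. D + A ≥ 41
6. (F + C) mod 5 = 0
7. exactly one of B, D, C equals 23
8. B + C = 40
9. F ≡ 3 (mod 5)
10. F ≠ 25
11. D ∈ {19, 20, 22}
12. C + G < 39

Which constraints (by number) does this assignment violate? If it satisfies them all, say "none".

No — constraint 1 is not satisfied.

1. B = 23 > 21, so we need G ≤ 18; but G = 19 > 18 — does not hold.
2. H + C = 39; 39 mod 6 = 3 — holds.
3. A² + F² = 23² + 28² = 529 + 784 = 1313 — holds.
4. A + D = 23 + 20 = 43 — holds.
5. D + A = 20 + 23 = 43; 43 ≥ 41 — holds.
6. F + C = 45; 45 mod 5 = 0 — holds.
7. B=23, D=20, C=17; 1 of them equals 23 — holds.
8. B + C = 23 + 17 = 40 — holds.
9. 28 mod 5 = 3 — holds.
10. F = 28, and 28 ≠ 25 — holds.
11. D = 20 is in {19, 20, 22} — holds.
12. C + G = 17 + 19 = 36; 36 < 39 — holds.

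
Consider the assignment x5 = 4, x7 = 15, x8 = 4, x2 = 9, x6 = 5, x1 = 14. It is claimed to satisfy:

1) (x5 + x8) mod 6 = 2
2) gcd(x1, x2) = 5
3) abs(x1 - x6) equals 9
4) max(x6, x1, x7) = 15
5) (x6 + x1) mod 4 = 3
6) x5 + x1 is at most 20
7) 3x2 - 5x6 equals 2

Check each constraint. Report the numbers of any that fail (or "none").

Constraint 2 is violated.

1) x5 + x8 = 8; 8 mod 6 = 2  yes
2) gcd(14, 9) = 1, not 5  no
3) abs(14 - 5) = 9  yes
4) max(5, 14, 15) = 15  yes
5) x6 + x1 = 19; 19 mod 4 = 3  yes
6) x5 + x1 = 4 + 14 = 18; 18 ≤ 20  yes
7) 3x2 - 5x6 = 3(9) - 5(5) = 2  yes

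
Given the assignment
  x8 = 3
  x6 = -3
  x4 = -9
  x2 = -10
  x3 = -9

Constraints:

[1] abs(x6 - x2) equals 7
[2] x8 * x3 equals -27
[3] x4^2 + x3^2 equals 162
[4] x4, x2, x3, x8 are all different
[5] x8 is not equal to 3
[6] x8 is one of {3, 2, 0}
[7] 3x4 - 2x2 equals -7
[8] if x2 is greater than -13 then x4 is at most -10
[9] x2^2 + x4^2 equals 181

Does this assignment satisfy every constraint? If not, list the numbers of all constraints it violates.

[1] abs(-3 - (-10)) = 7  true
[2] x8 * x3 = 3 * (-9) = -27  true
[3] x4^2 + x3^2 = (-9)^2 + (-9)^2 = 81 + 81 = 162  true
[4] x4 = x3 = -9, not all different  false
[5] x8 = 3, but 3 is required to differ  false
[6] x8 = 3 is in {3, 2, 0}  true
[7] 3x4 - 2x2 = 3(-9) - 2(-10) = -7  true
[8] x2 = -10 > -13, so we need x4 ≤ -10; but x4 = -9 > -10  false
[9] x2^2 + x4^2 = (-10)^2 + (-9)^2 = 100 + 81 = 181  true

Constraints 4, 5, 8 are violated.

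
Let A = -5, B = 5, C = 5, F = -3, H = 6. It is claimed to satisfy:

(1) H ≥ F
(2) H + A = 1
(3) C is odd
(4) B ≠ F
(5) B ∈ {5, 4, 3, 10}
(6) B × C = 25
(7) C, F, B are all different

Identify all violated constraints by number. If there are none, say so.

Constraint 7 is violated.

(1) H = 6, F = -3; 6 ≥ -3 — holds.
(2) H + A = 6 + (-5) = 1 — holds.
(3) C = 5 is odd — holds.
(4) B = 5, F = -3; distinct — holds.
(5) B = 5 is in {5, 4, 3, 10} — holds.
(6) B × C = 5 × 5 = 25 — holds.
(7) C = B = 5, not all different — does not hold.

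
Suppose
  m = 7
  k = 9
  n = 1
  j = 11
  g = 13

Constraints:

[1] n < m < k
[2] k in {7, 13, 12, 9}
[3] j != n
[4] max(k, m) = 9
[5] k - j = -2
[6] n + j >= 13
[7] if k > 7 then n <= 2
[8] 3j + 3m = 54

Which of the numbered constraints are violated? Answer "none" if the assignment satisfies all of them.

Constraint 6 is violated.

[1] values 1 < 7 < 9 — holds.
[2] k = 9 is in {7, 13, 12, 9} — holds.
[3] j = 11, n = 1; distinct — holds.
[4] max(9, 7) = 9 — holds.
[5] k - j = 9 - 11 = -2 — holds.
[6] n + j = 1 + 11 = 12; 12 < 13, bound 13 not met — does not hold.
[7] k = 9 > 7, so we need n ≤ 2; n = 1 ≤ 2 — holds.
[8] 3j + 3m = 3(11) + 3(7) = 54 — holds.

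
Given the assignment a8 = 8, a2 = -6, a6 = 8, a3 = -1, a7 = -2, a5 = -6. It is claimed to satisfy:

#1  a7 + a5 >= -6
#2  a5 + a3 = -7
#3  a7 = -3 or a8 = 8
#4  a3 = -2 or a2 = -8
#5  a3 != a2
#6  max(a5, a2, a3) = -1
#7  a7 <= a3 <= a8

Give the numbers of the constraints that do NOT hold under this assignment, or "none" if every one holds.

The assignment fails constraints 1, 4.

#1 a7 + a5 = -2 + (-6) = -8; -8 < -6, bound -6 not met — fails.
#2 a5 + a3 = -6 + (-1) = -7 — holds.
#3 a7 = -2 ≠ -3, but a8 = 8 = 8 (second disjunct) — holds.
#4 a3 = -1 ≠ -2 and a2 = -6 ≠ -8; both disjuncts false — fails.
#5 a3 = -1, a2 = -6; distinct — holds.
#6 max(-6, -6, -1) = -1 — holds.
#7 values -2 <= -1 <= 8 — holds.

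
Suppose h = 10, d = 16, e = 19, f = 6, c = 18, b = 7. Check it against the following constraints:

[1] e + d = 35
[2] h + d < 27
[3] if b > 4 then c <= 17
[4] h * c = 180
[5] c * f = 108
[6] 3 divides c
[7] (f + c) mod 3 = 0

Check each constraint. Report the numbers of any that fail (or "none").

[1] e + d = 19 + 16 = 35 — holds.
[2] h + d = 10 + 16 = 26; 26 < 27 — holds.
[3] b = 7 > 4, so we need c ≤ 17; but c = 18 > 17 — fails.
[4] h * c = 10 * 18 = 180 — holds.
[5] c * f = 18 * 6 = 108 — holds.
[6] 18 / 3 = 6, so 3 divides 18 — holds.
[7] f + c = 24; 24 mod 3 = 0 — holds.

The assignment fails constraint 3.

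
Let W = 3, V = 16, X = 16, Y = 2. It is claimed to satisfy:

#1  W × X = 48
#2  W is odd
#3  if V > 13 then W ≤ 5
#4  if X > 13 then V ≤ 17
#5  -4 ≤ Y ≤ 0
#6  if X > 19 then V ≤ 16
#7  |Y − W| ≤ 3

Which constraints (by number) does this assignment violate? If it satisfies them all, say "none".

Constraint 5 is violated.

#1 W × X = 3 × 16 = 48  true
#2 W = 3 is odd  true
#3 V = 16 > 13, so we need W ≤ 5; W = 3 ≤ 5  true
#4 X = 16 > 13, so we need V ≤ 17; V = 16 ≤ 17  true
#5 Y = 2 is outside [-4, 0]  false
#6 X = 16, not > 19; antecedent false, conditional vacuously true  true
#7 |2 − 3| = 1; 1 ≤ 3  true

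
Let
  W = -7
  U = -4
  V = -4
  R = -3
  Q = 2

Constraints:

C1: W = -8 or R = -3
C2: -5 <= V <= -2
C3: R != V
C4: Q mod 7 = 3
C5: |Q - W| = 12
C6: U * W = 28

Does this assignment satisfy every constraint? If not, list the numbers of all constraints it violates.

Violated: 4, 5.

C1: W = -7 ≠ -8, but R = -3 = -3 (second disjunct)  holds
C2: V = -4 lies in [-5, -2]  holds
C3: R = -3, V = -4; distinct  holds
C4: 2 mod 7 = 2, not 3  fails
C5: |2 - (-7)| = 9, not 12  fails
C6: U * W = -4 * (-7) = 28  holds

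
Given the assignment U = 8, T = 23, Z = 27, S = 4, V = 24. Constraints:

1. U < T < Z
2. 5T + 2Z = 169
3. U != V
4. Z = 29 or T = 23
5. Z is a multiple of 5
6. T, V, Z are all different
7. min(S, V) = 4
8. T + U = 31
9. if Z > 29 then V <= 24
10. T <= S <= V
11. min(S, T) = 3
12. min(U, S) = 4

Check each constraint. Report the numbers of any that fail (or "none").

Constraints 5, 10, 11 do not hold.

1. values 8 < 23 < 27 — OK.
2. 5T + 2Z = 5(23) + 2(27) = 169 — OK.
3. U = 8, V = 24; distinct — OK.
4. Z = 27 ≠ 29, but T = 23 = 23 (second disjunct) — OK.
5. 27 = 5*5 + 2, so 5 does not divide 27 — violated.
6. values 23, 24, 27 are pairwise distinct — OK.
7. min(4, 24) = 4 — OK.
8. T + U = 23 + 8 = 31 — OK.
9. Z = 27, not > 29; antecedent false, conditional vacuously true — OK.
10. values 23, 4, 24; T = 23 is not <= S = 4 — violated.
11. min(4, 23) = 4, not 3 — violated.
12. min(8, 4) = 4 — OK.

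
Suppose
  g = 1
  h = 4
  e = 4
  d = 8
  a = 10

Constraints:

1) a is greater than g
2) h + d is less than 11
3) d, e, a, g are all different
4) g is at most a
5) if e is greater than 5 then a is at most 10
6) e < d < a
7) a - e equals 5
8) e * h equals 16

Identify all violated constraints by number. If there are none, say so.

1) a = 10, g = 1; 10 > 1  true
2) h + d = 4 + 8 = 12; 12 ≥ 11, bound 11 not met  false
3) values 8, 4, 10, 1 are pairwise distinct  true
4) g = 1, a = 10; 1 ≤ 10  true
5) e = 4, not > 5; antecedent false, conditional vacuously true  true
6) values 4 < 8 < 10  true
7) a - e = 10 - 4 = 6, not 5  false
8) e * h = 4 * 4 = 16  true

Violated: 2 and 7.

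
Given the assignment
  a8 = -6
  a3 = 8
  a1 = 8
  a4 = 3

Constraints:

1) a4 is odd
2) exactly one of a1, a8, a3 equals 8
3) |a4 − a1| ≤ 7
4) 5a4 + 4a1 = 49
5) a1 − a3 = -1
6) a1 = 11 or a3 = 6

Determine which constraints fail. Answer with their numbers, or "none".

Constraints 2, 4, 5, and 6 do not hold.

1) a4 = 3 is odd  holds
2) a1=8, a8=-6, a3=8; 2 of them equal 8, not exactly one  fails
3) |3 − 8| = 5; 5 ≤ 7  holds
4) 5a4 + 4a1 = 5(3) + 4(8) = 47, not 49  fails
5) a1 − a3 = 8 − 8 = 0, not -1  fails
6) a1 = 8 ≠ 11 and a3 = 8 ≠ 6; both disjuncts false  fails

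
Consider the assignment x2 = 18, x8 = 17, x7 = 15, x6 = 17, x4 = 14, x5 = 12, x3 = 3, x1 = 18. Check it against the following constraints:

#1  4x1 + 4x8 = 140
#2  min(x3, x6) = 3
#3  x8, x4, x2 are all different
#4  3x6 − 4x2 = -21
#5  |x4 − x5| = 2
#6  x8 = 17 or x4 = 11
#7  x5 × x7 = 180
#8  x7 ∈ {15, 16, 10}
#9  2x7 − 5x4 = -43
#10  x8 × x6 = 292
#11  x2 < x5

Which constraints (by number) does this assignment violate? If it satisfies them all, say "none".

Constraints 9, 10, and 11 do not hold.

#1 4x1 + 4x8 = 4(18) + 4(17) = 140  OK
#2 min(3, 17) = 3  OK
#3 values 17, 14, 18 are pairwise distinct  OK
#4 3x6 − 4x2 = 3(17) − 4(18) = -21  OK
#5 |14 − 12| = 2  OK
#6 x8 = 17 = 17 (first disjunct)  OK
#7 x5 × x7 = 12 × 15 = 180  OK
#8 x7 = 15 is in {15, 16, 10}  OK
#9 2x7 − 5x4 = 2(15) − 5(14) = -40, not -43  FAIL
#10 x8 × x6 = 17 × 17 = 289, not 292  FAIL
#11 x2 = 18, x5 = 12; 18 ≥ 12 (want <)  FAIL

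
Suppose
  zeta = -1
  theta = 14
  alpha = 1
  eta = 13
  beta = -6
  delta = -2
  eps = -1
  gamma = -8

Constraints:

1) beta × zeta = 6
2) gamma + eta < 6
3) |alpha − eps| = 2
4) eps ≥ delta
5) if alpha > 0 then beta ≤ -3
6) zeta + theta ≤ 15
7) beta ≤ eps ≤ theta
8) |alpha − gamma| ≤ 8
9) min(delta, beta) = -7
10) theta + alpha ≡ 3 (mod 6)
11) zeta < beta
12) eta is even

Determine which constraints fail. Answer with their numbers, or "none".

Violated: 8, 9, 11, 12.

1) beta × zeta = -6 × (-1) = 6  ✓
2) gamma + eta = -8 + 13 = 5; 5 < 6  ✓
3) |1 − (-1)| = 2  ✓
4) eps = -1, delta = -2; -1 ≥ -2  ✓
5) alpha = 1 > 0, so we need beta ≤ -3; beta = -6 ≤ -3  ✓
6) zeta + theta = -1 + 14 = 13; 13 ≤ 15  ✓
7) values -6 ≤ -1 ≤ 14  ✓
8) |1 − (-8)| = 9; 9 > 8, exceeds bound 8  ✗
9) min(-2, -6) = -6, not -7  ✗
10) theta + alpha = 15; 15 mod 6 = 3  ✓
11) zeta = -1, beta = -6; -1 ≥ -6 (want <)  ✗
12) eta = 13 is odd  ✗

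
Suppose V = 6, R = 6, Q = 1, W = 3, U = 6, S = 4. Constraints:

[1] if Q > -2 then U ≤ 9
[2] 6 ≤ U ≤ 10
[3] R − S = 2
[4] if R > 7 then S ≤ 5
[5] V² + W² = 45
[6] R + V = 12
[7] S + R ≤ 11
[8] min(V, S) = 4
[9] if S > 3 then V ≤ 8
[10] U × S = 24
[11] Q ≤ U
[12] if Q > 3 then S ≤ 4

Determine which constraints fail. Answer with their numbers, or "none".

None — every constraint holds.

[1] Q = 1 > -2, so we need U ≤ 9; U = 6 ≤ 9  holds
[2] U = 6 lies in [6, 10]  holds
[3] R − S = 6 − 4 = 2  holds
[4] R = 6, not > 7; antecedent false, conditional vacuously true  holds
[5] V² + W² = 6² + 3² = 36 + 9 = 45  holds
[6] R + V = 6 + 6 = 12  holds
[7] S + R = 4 + 6 = 10; 10 ≤ 11  holds
[8] min(6, 4) = 4  holds
[9] S = 4 > 3, so we need V ≤ 8; V = 6 ≤ 8  holds
[10] U × S = 6 × 4 = 24  holds
[11] Q = 1, U = 6; 1 ≤ 6  holds
[12] Q = 1, not > 3; antecedent false, conditional vacuously true  holds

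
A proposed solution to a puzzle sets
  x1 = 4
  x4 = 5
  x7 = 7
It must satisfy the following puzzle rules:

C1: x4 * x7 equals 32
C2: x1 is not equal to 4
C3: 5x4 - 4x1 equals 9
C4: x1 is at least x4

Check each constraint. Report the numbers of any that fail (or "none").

Constraints 1, 2, and 4 are violated.

C1: x4 * x7 = 5 * 7 = 35, not 32  ✗
C2: x1 = 4, but 4 is required to differ  ✗
C3: 5x4 - 4x1 = 5(5) - 4(4) = 9  ✓
C4: x1 = 4, x4 = 5; 4 < 5 (want ≥)  ✗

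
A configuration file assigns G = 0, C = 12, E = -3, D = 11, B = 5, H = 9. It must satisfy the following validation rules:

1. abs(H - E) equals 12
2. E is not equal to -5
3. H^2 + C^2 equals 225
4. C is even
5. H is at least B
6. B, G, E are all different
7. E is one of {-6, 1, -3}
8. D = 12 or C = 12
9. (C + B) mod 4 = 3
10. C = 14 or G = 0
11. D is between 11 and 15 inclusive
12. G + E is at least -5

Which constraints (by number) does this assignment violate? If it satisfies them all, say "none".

1. abs(9 - (-3)) = 12 — holds.
2. E = -3, and -3 ≠ -5 — holds.
3. H^2 + C^2 = 9^2 + 12^2 = 81 + 144 = 225 — holds.
4. C = 12 is even — holds.
5. H = 9, B = 5; 9 ≥ 5 — holds.
6. values 5, 0, -3 are pairwise distinct — holds.
7. E = -3 is in {-6, 1, -3} — holds.
8. D = 11 ≠ 12, but C = 12 = 12 (second disjunct) — holds.
9. C + B = 17; 17 mod 4 = 1, not 3 — does not hold.
10. C = 12 ≠ 14, but G = 0 = 0 (second disjunct) — holds.
11. D = 11 lies in [11, 15] — holds.
12. G + E = 0 + (-3) = -3; -3 ≥ -5 — holds.

Violated: 9.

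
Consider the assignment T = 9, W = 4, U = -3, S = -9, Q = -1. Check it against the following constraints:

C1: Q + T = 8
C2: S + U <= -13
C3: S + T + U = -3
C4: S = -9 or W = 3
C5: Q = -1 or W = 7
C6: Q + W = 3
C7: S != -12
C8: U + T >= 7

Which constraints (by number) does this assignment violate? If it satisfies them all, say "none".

The assignment fails constraints 2, 8.

C1: Q + T = -1 + 9 = 8  true
C2: S + U = -9 + (-3) = -12; -12 > -13, bound -13 not met  false
C3: S + T + U = -9 + 9 + (-3) = -3  true
C4: S = -9 = -9 (first disjunct)  true
C5: Q = -1 = -1 (first disjunct)  true
C6: Q + W = -1 + 4 = 3  true
C7: S = -9, and -9 ≠ -12  true
C8: U + T = -3 + 9 = 6; 6 < 7, bound 7 not met  false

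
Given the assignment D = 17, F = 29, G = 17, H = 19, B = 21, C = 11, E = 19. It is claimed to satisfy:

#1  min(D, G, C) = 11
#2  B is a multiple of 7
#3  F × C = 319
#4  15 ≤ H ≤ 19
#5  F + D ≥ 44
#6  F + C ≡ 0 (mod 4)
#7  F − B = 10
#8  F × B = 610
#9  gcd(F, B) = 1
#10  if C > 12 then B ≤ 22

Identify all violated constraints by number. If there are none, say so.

#1 min(17, 17, 11) = 11 — OK.
#2 21 / 7 = 3, so 7 divides 21 — OK.
#3 F × C = 29 × 11 = 319 — OK.
#4 H = 19 lies in [15, 19] — OK.
#5 F + D = 29 + 17 = 46; 46 ≥ 44 — OK.
#6 F + C = 40; 40 mod 4 = 0 — OK.
#7 F − B = 29 − 21 = 8, not 10 — violated.
#8 F × B = 29 × 21 = 609, not 610 — violated.
#9 gcd(29, 21) = 1 — OK.
#10 C = 11, not > 12; antecedent false, conditional vacuously true — OK.

No — constraints 7 and 8 are not satisfied.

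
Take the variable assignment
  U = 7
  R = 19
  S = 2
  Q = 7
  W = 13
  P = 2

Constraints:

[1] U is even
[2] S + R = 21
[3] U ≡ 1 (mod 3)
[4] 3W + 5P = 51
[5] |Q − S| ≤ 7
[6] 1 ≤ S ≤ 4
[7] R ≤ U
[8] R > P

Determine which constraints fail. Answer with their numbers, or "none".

[1] U = 7 is odd — violated.
[2] S + R = 2 + 19 = 21 — satisfied.
[3] 7 mod 3 = 1 — satisfied.
[4] 3W + 5P = 3(13) + 5(2) = 49, not 51 — violated.
[5] |7 − 2| = 5; 5 ≤ 7 — satisfied.
[6] S = 2 lies in [1, 4] — satisfied.
[7] R = 19, U = 7; 19 > 7 (want ≤) — violated.
[8] R = 19, P = 2; 19 > 2 — satisfied.

No — constraints 1, 4, 7 are not satisfied.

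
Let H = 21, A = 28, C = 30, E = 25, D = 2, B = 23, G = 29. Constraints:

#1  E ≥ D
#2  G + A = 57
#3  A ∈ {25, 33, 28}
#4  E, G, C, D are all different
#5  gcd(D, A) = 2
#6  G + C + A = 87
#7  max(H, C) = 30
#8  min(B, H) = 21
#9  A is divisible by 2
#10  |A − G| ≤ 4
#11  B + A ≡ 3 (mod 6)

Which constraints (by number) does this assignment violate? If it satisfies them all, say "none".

No violations.

#1 E = 25, D = 2; 25 ≥ 2 — satisfied.
#2 G + A = 29 + 28 = 57 — satisfied.
#3 A = 28 is in {25, 33, 28} — satisfied.
#4 values 25, 29, 30, 2 are pairwise distinct — satisfied.
#5 gcd(2, 28) = 2 — satisfied.
#6 G + C + A = 29 + 30 + 28 = 87 — satisfied.
#7 max(21, 30) = 30 — satisfied.
#8 min(23, 21) = 21 — satisfied.
#9 28 / 2 = 14, so 2 divides 28 — satisfied.
#10 |28 − 29| = 1; 1 ≤ 4 — satisfied.
#11 B + A = 51; 51 mod 6 = 3 — satisfied.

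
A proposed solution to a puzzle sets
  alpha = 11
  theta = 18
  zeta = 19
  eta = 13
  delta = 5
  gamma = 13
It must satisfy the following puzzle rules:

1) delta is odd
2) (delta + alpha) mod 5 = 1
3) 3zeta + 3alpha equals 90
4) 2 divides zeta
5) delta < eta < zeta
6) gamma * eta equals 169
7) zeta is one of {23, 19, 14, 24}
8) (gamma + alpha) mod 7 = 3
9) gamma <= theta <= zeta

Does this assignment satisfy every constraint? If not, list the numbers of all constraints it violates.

1) delta = 5 is odd  ✓
2) delta + alpha = 16; 16 mod 5 = 1  ✓
3) 3zeta + 3alpha = 3(19) + 3(11) = 90  ✓
4) 19 = 2*9 + 1, so 2 does not divide 19  ✗
5) values 5 < 13 < 19  ✓
6) gamma * eta = 13 * 13 = 169  ✓
7) zeta = 19 is in {23, 19, 14, 24}  ✓
8) gamma + alpha = 24; 24 mod 7 = 3  ✓
9) values 13 <= 18 <= 19  ✓

Violated: 4.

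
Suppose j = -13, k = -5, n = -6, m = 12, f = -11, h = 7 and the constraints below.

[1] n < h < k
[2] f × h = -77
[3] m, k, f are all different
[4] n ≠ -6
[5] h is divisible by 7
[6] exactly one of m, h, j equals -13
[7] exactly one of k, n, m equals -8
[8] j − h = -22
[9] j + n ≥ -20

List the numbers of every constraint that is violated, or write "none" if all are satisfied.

[1] values -6, 7, -5; h = 7 is not < k = -5 — violated.
[2] f × h = -11 × 7 = -77 — OK.
[3] values 12, -5, -11 are pairwise distinct — OK.
[4] n = -6, but -6 is required to differ — violated.
[5] 7 / 7 = 1, so 7 divides 7 — OK.
[6] m=12, h=7, j=-13; 1 of them equals -13 — OK.
[7] k=-5, n=-6, m=12; 0 of them equal -8, not exactly one — violated.
[8] j − h = -13 − 7 = -20, not -22 — violated.
[9] j + n = -13 + (-6) = -19; -19 ≥ -20 — OK.

The assignment fails constraints 1, 4, 7, and 8.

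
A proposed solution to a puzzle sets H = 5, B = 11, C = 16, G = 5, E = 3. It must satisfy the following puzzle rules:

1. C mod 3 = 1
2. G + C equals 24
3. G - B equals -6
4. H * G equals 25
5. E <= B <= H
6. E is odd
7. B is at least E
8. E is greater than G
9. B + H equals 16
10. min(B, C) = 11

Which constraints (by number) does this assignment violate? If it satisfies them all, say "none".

1. 16 mod 3 = 1 — holds.
2. G + C = 5 + 16 = 21, not 24 — fails.
3. G - B = 5 - 11 = -6 — holds.
4. H * G = 5 * 5 = 25 — holds.
5. values 3, 11, 5; B = 11 is not <= H = 5 — fails.
6. E = 3 is odd — holds.
7. B = 11, E = 3; 11 ≥ 3 — holds.
8. E = 3, G = 5; 3 ≤ 5 (want >) — fails.
9. B + H = 11 + 5 = 16 — holds.
10. min(11, 16) = 11 — holds.

Constraints 2, 5, and 8 do not hold.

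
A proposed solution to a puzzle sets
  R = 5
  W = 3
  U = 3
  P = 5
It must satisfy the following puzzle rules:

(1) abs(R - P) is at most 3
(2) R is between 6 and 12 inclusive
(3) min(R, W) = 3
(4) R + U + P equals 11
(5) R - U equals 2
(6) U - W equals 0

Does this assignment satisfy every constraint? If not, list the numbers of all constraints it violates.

(1) abs(5 - 5) = 0; 0 ≤ 3 — satisfied.
(2) R = 5 is outside [6, 12] — violated.
(3) min(5, 3) = 3 — satisfied.
(4) R + U + P = 5 + 3 + 5 = 13, not 11 — violated.
(5) R - U = 5 - 3 = 2 — satisfied.
(6) U - W = 3 - 3 = 0 — satisfied.

Constraints 2 and 4 are violated.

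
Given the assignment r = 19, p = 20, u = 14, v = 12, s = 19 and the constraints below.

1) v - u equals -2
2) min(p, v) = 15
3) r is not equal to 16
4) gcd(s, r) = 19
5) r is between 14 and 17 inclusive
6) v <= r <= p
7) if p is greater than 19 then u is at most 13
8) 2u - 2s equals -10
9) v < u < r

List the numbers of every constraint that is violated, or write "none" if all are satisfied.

Violated: 2, 5, and 7.

1) v - u = 12 - 14 = -2 — satisfied.
2) min(20, 12) = 12, not 15 — violated.
3) r = 19, and 19 ≠ 16 — satisfied.
4) gcd(19, 19) = 19 — satisfied.
5) r = 19 is outside [14, 17] — violated.
6) values 12 <= 19 <= 20 — satisfied.
7) p = 20 > 19, so we need u ≤ 13; but u = 14 > 13 — violated.
8) 2u - 2s = 2(14) - 2(19) = -10 — satisfied.
9) values 12 < 14 < 19 — satisfied.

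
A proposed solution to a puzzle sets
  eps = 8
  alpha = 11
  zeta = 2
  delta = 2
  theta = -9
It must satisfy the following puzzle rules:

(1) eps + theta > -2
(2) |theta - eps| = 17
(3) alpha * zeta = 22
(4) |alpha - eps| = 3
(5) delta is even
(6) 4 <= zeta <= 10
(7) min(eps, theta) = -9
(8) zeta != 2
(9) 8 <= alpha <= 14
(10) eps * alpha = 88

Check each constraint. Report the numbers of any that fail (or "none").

Constraints 6 and 8 do not hold.

(1) eps + theta = 8 + (-9) = -1; -1 > -2 — satisfied.
(2) |-9 - 8| = 17 — satisfied.
(3) alpha * zeta = 11 * 2 = 22 — satisfied.
(4) |11 - 8| = 3 — satisfied.
(5) delta = 2 is even — satisfied.
(6) zeta = 2 is outside [4, 10] — violated.
(7) min(8, -9) = -9 — satisfied.
(8) zeta = 2, but 2 is required to differ — violated.
(9) alpha = 11 lies in [8, 14] — satisfied.
(10) eps * alpha = 8 * 11 = 88 — satisfied.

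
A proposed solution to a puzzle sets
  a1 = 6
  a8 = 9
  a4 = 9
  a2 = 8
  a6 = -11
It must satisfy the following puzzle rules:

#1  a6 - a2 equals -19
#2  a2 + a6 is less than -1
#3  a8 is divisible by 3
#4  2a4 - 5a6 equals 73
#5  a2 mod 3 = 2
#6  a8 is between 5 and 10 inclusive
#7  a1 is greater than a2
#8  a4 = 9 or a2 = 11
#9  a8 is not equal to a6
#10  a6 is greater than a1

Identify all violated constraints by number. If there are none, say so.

#1 a6 - a2 = -11 - 8 = -19 — OK.
#2 a2 + a6 = 8 + (-11) = -3; -3 < -1 — OK.
#3 9 / 3 = 3, so 3 divides 9 — OK.
#4 2a4 - 5a6 = 2(9) - 5(-11) = 73 — OK.
#5 8 mod 3 = 2 — OK.
#6 a8 = 9 lies in [5, 10] — OK.
#7 a1 = 6, a2 = 8; 6 ≤ 8 (want >) — violated.
#8 a4 = 9 = 9 (first disjunct) — OK.
#9 a8 = 9, a6 = -11; distinct — OK.
#10 a6 = -11, a1 = 6; -11 ≤ 6 (want >) — violated.

Violated: 7 and 10.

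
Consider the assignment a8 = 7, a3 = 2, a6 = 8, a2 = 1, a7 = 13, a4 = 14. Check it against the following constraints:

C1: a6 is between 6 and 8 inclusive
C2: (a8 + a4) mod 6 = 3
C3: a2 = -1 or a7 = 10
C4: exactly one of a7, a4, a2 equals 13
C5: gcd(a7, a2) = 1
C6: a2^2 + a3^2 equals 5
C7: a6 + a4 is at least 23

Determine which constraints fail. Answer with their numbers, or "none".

C1: a6 = 8 lies in [6, 8]  true
C2: a8 + a4 = 21; 21 mod 6 = 3  true
C3: a2 = 1 ≠ -1 and a7 = 13 ≠ 10; both disjuncts false  false
C4: a7=13, a4=14, a2=1; 1 of them equals 13  true
C5: gcd(13, 1) = 1  true
C6: a2^2 + a3^2 = 1^2 + 2^2 = 1 + 4 = 5  true
C7: a6 + a4 = 8 + 14 = 22; 22 < 23, bound 23 not met  false

Constraints 3 and 7 are violated.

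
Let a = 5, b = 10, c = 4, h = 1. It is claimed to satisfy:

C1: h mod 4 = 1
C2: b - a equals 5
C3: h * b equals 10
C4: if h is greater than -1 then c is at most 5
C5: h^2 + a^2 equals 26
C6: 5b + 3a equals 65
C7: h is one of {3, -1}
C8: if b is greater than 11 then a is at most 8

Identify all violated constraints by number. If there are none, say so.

C1: 1 mod 4 = 1 — satisfied.
C2: b - a = 10 - 5 = 5 — satisfied.
C3: h * b = 1 * 10 = 10 — satisfied.
C4: h = 1 > -1, so we need c ≤ 5; c = 4 ≤ 5 — satisfied.
C5: h^2 + a^2 = 1^2 + 5^2 = 1 + 25 = 26 — satisfied.
C6: 5b + 3a = 5(10) + 3(5) = 65 — satisfied.
C7: h = 1 is not in {3, -1} — violated.
C8: b = 10, not > 11; antecedent false, conditional vacuously true — satisfied.

Violated: 7.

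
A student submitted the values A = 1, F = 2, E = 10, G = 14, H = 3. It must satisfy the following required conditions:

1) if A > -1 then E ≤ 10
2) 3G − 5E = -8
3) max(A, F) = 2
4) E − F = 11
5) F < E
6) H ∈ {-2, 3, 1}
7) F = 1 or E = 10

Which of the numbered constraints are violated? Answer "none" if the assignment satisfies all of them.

1) A = 1 > -1, so we need E ≤ 10; E = 10 ≤ 10  ✔
2) 3G − 5E = 3(14) − 5(10) = -8  ✔
3) max(1, 2) = 2  ✔
4) E − F = 10 − 2 = 8, not 11  ✘
5) F = 2, E = 10; 2 < 10  ✔
6) H = 3 is in {-2, 3, 1}  ✔
7) F = 2 ≠ 1, but E = 10 = 10 (second disjunct)  ✔

Constraint 4 does not hold.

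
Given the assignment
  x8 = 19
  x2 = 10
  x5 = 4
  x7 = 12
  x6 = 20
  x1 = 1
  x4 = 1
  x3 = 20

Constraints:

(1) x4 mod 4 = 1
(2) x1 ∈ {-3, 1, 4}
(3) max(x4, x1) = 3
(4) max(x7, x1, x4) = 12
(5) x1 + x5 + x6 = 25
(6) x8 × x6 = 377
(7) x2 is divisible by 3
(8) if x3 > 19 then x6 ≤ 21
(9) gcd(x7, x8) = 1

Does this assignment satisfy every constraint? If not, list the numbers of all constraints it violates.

Constraints 3, 6, and 7 do not hold.

(1) 1 mod 4 = 1  true
(2) x1 = 1 is in {-3, 1, 4}  true
(3) max(1, 1) = 1, not 3  false
(4) max(12, 1, 1) = 12  true
(5) x1 + x5 + x6 = 1 + 4 + 20 = 25  true
(6) x8 × x6 = 19 × 20 = 380, not 377  false
(7) 10 = 3×3 + 1, so 3 does not divide 10  false
(8) x3 = 20 > 19, so we need x6 ≤ 21; x6 = 20 ≤ 21  true
(9) gcd(12, 19) = 1  true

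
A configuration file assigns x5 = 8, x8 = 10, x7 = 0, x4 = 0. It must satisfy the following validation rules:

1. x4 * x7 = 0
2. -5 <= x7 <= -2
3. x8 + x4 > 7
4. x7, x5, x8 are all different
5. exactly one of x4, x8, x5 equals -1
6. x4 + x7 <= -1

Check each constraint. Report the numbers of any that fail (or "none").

1. x4 * x7 = 0 * 0 = 0  holds
2. x7 = 0 is outside [-5, -2]  fails
3. x8 + x4 = 10 + 0 = 10; 10 > 7  holds
4. values 0, 8, 10 are pairwise distinct  holds
5. x4=0, x8=10, x5=8; 0 of them equal -1, not exactly one  fails
6. x4 + x7 = 0 + 0 = 0; 0 > -1, bound -1 not met  fails

Constraints 2, 5, 6 do not hold.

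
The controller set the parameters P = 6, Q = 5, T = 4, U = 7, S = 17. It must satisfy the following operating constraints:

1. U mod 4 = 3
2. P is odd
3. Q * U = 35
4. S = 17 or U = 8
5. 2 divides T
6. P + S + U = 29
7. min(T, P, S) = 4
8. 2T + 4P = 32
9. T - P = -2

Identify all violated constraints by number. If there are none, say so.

Constraints 2 and 6 are violated.

1. 7 mod 4 = 3  true
2. P = 6 is even  false
3. Q * U = 5 * 7 = 35  true
4. S = 17 = 17 (first disjunct)  true
5. 4 / 2 = 2, so 2 divides 4  true
6. P + S + U = 6 + 17 + 7 = 30, not 29  false
7. min(4, 6, 17) = 4  true
8. 2T + 4P = 2(4) + 4(6) = 32  true
9. T - P = 4 - 6 = -2  true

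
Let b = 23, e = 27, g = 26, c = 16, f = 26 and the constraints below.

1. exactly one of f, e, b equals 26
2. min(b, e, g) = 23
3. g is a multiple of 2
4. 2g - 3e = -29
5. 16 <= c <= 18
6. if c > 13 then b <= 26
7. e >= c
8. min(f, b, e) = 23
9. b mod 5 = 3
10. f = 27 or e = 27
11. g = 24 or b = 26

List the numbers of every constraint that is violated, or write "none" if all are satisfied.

Constraint 11 is violated.

1. f=26, e=27, b=23; 1 of them equals 26  holds
2. min(23, 27, 26) = 23  holds
3. 26 / 2 = 13, so 2 divides 26  holds
4. 2g - 3e = 2(26) - 3(27) = -29  holds
5. c = 16 lies in [16, 18]  holds
6. c = 16 > 13, so we need b ≤ 26; b = 23 ≤ 26  holds
7. e = 27, c = 16; 27 ≥ 16  holds
8. min(26, 23, 27) = 23  holds
9. 23 mod 5 = 3  holds
10. f = 26 ≠ 27, but e = 27 = 27 (second disjunct)  holds
11. g = 26 ≠ 24 and b = 23 ≠ 26; both disjuncts false  fails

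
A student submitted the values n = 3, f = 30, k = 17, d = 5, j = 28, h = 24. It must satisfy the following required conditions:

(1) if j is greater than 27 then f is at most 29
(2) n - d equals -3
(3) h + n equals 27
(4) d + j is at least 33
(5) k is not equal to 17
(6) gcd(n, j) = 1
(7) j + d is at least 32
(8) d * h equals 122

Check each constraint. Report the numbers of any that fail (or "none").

(1) j = 28 > 27, so we need f ≤ 29; but f = 30 > 29  ✘
(2) n - d = 3 - 5 = -2, not -3  ✘
(3) h + n = 24 + 3 = 27  ✔
(4) d + j = 5 + 28 = 33; 33 ≥ 33  ✔
(5) k = 17, but 17 is required to differ  ✘
(6) gcd(3, 28) = 1  ✔
(7) j + d = 28 + 5 = 33; 33 ≥ 32  ✔
(8) d * h = 5 * 24 = 120, not 122  ✘

No — constraints 1, 2, 5, and 8 are not satisfied.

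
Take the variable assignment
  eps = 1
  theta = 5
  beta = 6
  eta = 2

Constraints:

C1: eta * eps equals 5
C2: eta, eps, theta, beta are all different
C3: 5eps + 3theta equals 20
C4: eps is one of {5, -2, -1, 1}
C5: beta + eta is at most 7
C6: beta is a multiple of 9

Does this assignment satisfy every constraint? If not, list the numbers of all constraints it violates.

The assignment fails constraints 1, 5, and 6.

C1: eta * eps = 2 * 1 = 2, not 5 — fails.
C2: values 2, 1, 5, 6 are pairwise distinct — holds.
C3: 5eps + 3theta = 5(1) + 3(5) = 20 — holds.
C4: eps = 1 is in {5, -2, -1, 1} — holds.
C5: beta + eta = 6 + 2 = 8; 8 > 7, bound 7 not met — fails.
C6: 6 = 9*0 + 6, so 9 does not divide 6 — fails.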